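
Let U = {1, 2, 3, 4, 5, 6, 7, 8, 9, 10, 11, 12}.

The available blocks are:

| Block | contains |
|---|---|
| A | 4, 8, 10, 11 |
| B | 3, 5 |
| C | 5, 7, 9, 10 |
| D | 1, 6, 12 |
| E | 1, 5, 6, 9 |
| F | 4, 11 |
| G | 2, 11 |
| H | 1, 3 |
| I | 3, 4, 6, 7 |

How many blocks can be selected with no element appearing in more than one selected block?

3

B, D, G are pairwise disjoint (B={3,5}; D={1,6,12}; G={2,11}).
Every remaining block overlaps one of these, and no 4 of the listed blocks are pairwise disjoint, so 3 is the maximum.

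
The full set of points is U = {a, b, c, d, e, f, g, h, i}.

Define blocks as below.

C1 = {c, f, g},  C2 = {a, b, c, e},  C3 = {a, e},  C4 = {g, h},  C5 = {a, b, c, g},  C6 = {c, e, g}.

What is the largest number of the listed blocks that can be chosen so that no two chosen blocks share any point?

C3, C4 are pairwise disjoint (C3={a,e}; C4={g,h}).
Every remaining block overlaps one of these, and no 3 of the listed blocks are pairwise disjoint, so 2 is the maximum.

2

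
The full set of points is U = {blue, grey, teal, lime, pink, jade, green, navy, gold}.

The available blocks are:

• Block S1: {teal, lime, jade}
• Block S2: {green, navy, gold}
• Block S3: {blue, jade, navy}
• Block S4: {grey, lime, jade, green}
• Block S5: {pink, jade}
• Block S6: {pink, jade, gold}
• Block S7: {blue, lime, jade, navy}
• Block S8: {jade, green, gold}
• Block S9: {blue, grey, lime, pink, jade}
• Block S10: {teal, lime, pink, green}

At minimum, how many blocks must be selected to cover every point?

S1, S2, and S9 cover everything between them: the union {blue, grey, teal, lime, pink, jade, green, navy, gold} is all of U.
No 2 of the 10 blocks cover everything (all 45 combinations miss at least one point), so 3 is optimal.

3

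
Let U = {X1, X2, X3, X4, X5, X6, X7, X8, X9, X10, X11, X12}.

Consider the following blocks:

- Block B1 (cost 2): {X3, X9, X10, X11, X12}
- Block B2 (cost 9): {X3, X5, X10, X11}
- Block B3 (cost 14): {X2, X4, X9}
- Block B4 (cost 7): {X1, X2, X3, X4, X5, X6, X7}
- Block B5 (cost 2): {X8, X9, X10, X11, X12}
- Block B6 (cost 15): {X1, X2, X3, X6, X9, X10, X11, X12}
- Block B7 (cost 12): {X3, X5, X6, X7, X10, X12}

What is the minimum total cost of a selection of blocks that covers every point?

B4, B5 together cover every point (B4 ∪ B5 = {X1, X2, X3, X4, X5, X6, X7, X8, X9, X10, X11, X12}); total cost 7 + 2 = 9.
The greedy pick B1, B4, B5 costs 11; no covering selection beats 9.

9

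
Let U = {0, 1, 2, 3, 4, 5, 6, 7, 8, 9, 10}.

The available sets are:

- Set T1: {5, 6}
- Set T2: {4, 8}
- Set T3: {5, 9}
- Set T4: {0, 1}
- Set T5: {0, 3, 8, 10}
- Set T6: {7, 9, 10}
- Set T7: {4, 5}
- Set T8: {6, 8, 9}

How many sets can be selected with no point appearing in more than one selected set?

T1, T2, T4, T6 are pairwise disjoint (T1={5,6}; T2={4,8}; T4={0,1}; T6={7,9,10}).
Every remaining set overlaps one of these, and no 5 of the listed sets are pairwise disjoint, so 4 is the maximum.

4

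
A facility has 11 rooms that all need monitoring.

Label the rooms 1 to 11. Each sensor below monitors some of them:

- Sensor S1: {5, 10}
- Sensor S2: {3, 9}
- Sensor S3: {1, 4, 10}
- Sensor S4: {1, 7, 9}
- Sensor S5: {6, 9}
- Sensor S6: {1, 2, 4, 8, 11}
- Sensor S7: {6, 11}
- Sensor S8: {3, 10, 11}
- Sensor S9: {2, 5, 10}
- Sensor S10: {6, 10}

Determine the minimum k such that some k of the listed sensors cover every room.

5

S1 and S4 and S5 and S6 and S8 together: S1 ∪ S4 ∪ S5 ∪ S6 ∪ S8 = {1, 2, 3, 4, 5, 6, 7, 8, 9, 10, 11} — every room is covered.
No 4 of the 10 sensors cover everything (all 210 combinations miss at least one room), so 5 is optimal.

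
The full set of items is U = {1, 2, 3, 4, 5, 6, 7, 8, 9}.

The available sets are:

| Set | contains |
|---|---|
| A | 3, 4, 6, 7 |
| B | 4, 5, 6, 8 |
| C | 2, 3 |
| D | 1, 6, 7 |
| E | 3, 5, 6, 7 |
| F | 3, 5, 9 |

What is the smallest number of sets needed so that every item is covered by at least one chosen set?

4

B, C, D, and F cover everything between them: the union {1, 2, 3, 4, 5, 6, 7, 8, 9} is all of U.
Only B contains 8, so B is forced; the remaining 5 items need at least 3 more sets (each remaining set adds at most 2) — so at least 4 sets are needed, and 4 is optimal.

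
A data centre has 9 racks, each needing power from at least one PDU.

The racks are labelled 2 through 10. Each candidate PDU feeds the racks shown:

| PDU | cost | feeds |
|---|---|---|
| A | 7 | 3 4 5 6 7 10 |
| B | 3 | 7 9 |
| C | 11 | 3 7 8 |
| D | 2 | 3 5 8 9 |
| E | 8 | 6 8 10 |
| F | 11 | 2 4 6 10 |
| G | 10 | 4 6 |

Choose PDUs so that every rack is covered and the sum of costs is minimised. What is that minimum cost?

B, D, F together cover every rack (B ∪ D ∪ F = {2, 3, 4, 5, 6, 7, 8, 9, 10}); total cost 3 + 2 + 11 = 16.
The greedy pick D, A, F costs 20; no covering selection beats 16.

16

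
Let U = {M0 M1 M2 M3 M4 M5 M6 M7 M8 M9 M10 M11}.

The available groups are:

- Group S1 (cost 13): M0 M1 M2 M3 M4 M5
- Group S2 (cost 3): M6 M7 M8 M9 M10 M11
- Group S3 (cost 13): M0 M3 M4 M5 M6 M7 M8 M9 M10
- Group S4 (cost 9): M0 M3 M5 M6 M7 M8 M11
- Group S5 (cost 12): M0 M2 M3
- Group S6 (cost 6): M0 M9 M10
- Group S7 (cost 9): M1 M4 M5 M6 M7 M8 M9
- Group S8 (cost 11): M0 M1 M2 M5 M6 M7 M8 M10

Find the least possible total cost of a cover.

16

S1, S2 together cover every point (S1 ∪ S2 = {M0, M1, M2, M3, M4, M5, M6, M7, M8, M9, M10, M11}); total cost 13 + 3 = 16.
No covering selection has total cost below 16.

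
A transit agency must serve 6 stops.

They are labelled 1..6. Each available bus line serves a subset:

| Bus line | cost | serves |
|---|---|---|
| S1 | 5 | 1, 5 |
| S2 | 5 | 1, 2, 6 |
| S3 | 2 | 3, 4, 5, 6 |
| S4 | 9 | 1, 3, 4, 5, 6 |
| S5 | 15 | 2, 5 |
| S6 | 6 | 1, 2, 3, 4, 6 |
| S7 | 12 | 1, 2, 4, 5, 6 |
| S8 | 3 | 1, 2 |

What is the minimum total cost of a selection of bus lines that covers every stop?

S3, S8 together cover every stop (S3 ∪ S8 = {1, 2, 3, 4, 5, 6}); total cost 2 + 3 = 5.
No covering selection has total cost below 5.

5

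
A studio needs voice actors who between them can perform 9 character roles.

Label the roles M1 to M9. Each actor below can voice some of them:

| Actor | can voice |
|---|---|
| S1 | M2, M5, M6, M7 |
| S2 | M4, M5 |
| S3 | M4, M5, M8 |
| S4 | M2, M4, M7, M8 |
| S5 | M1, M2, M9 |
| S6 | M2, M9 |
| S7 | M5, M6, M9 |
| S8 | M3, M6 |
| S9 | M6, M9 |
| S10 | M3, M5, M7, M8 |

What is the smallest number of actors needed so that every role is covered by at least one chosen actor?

Take {S4, S5, S7, S8}. Their union is {M1, M2, M3, M4, M5, M6, M7, M8, M9}, which is all 9 roles.
No 3 of the 10 actors cover everything (all 120 combinations miss at least one role), so 4 is optimal.

4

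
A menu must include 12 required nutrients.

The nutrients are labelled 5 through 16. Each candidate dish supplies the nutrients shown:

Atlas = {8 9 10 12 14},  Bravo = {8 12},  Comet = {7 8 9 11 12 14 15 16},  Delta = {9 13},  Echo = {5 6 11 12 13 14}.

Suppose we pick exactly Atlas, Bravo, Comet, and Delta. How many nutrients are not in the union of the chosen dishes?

Union of Atlas, Bravo, Comet, Delta = {7, 8, 9, 10, 11, 12, 13, 14, 15, 16}.
Not covered: 5, 6 — 2 nutrients.

2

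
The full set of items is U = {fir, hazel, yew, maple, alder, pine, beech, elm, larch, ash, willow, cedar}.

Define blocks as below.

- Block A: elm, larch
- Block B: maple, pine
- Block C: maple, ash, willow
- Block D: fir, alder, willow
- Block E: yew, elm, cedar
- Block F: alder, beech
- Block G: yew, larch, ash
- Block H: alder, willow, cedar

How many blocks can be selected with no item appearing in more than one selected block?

B, D, G are pairwise disjoint (B={maple,pine}; D={fir,alder,willow}; G={yew,larch,ash}).
Every remaining block overlaps one of these, and no 4 of the listed blocks are pairwise disjoint, so 3 is the maximum.

3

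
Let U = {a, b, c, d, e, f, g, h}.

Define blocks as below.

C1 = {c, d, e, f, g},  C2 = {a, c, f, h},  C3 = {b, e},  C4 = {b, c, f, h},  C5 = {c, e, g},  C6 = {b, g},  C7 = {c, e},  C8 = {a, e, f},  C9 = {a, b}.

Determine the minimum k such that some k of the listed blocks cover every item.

Take {C1, C2, C3}. Their union is {a, b, c, d, e, f, g, h}, which is all 8 items.
Only C1 contains d, so C1 is forced; the remaining 3 items need at least 2 more blocks (each remaining block adds at most 2) — so at least 3 blocks are needed, and 3 is optimal.

3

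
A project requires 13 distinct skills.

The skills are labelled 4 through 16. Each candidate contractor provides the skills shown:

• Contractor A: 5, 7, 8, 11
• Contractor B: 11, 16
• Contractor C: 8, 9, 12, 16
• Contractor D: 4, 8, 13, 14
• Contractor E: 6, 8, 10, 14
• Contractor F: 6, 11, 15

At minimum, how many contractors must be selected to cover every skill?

5

Take {A, C, D, E, F}. Their union is {4, 5, 6, 7, 8, 9, 10, 11, 12, 13, 14, 15, 16}, which is all 13 skills.
No 4 of the 6 contractors cover everything (all 15 combinations miss at least one skill), so 5 is optimal.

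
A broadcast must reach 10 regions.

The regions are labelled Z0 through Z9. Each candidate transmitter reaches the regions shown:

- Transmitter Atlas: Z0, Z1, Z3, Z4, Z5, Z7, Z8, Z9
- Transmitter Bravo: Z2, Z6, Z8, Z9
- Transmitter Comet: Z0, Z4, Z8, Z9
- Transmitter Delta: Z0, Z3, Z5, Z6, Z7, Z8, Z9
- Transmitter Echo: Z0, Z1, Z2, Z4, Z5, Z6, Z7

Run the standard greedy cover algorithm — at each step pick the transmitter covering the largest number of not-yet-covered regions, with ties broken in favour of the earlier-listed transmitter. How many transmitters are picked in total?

Greedy: pick Atlas (covers 8 new) → pick Bravo (covers 2 new). Total picks: 2.

2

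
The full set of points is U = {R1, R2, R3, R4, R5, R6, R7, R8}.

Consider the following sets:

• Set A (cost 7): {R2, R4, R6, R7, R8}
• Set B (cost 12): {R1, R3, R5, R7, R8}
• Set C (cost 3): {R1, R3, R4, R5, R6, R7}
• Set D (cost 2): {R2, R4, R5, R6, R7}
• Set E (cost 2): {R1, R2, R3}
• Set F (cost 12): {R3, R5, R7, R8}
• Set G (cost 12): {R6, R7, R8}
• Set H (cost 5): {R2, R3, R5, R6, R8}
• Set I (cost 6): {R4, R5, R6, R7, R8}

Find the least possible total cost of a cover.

8

C, H together cover every point (C ∪ H = {R1, R2, R3, R4, R5, R6, R7, R8}); total cost 3 + 5 = 8.
The greedy pick D, E, H costs 9; no covering selection beats 8.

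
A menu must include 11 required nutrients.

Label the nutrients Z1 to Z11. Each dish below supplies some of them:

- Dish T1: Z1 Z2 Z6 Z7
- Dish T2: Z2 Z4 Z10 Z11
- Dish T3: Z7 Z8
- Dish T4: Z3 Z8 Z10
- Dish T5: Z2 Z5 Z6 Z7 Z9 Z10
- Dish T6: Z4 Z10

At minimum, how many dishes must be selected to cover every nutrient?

Take {T1, T2, T4, T5}. Their union is {Z1, Z2, Z3, Z4, Z5, Z6, Z7, Z8, Z9, Z10, Z11}, which is all 11 nutrients.
Only T1 contains Z1, so T1 is forced; the remaining 7 nutrients need at least 3 more dishes (each remaining dish adds at most 3) — so at least 4 dishes are needed, and 4 is optimal.

4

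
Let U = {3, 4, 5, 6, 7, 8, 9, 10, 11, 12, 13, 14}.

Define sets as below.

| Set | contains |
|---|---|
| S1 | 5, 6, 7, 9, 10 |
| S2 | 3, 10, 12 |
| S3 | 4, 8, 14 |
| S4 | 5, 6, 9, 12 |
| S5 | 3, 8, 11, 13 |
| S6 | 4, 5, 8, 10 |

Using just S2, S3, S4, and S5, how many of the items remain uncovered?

1

Union of S2, S3, S4, S5 = {3, 4, 5, 6, 8, 9, 10, 11, 12, 13, 14}.
Not covered: 7 — 1 item.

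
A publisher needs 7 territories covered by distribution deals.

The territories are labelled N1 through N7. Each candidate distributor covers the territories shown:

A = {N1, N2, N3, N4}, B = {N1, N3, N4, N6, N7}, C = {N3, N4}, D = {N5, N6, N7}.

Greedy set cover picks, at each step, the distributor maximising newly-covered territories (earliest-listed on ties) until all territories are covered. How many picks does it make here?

3

Greedy: pick B (covers 5 new) → pick A (covers 1 new) → pick D (covers 1 new). Total picks: 3.
(The true minimum cover uses only 2 distributors, so greedy is not optimal here.)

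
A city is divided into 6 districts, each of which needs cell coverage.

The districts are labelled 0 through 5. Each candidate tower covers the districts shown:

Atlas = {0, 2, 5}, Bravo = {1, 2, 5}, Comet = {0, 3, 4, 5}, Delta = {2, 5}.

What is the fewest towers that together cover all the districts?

Bravo and Comet together: Bravo ∪ Comet = {0, 1, 2, 3, 4, 5} — every district is covered.
No single tower has all 6 districts (the largest, Comet, has 4), so 2 is optimal.

2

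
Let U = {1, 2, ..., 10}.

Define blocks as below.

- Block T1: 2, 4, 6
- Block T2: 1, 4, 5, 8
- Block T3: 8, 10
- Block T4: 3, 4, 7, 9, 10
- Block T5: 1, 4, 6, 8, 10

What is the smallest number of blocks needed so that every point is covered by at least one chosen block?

T1 and T2 and T4 together: T1 ∪ T2 ∪ T4 = {1, 2, 3, 4, 5, 6, 7, 8, 9, 10} — every point is covered.
Only T1 contains 2, so T1 is forced; the remaining 7 points need at least 2 more blocks (each remaining block adds at most 4) — so at least 3 blocks are needed, and 3 is optimal.

3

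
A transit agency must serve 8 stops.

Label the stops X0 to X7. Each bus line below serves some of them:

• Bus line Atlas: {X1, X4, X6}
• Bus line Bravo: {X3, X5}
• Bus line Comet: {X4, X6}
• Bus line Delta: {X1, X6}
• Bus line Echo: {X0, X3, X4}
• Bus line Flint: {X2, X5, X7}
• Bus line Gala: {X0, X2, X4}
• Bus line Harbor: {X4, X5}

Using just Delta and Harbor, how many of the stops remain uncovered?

4

Union of Delta, Harbor = {X1, X4, X5, X6}.
Not covered: X0, X2, X3, X7 — 4 stops.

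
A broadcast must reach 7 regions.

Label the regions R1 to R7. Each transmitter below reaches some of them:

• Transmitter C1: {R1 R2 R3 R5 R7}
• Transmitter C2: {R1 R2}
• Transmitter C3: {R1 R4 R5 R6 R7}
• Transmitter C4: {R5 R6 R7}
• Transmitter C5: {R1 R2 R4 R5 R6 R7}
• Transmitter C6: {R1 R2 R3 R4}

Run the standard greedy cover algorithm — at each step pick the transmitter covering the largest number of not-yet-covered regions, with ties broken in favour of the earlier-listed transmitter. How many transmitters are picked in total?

2

Greedy: pick C5 (covers 6 new) → pick C1 (covers 1 new). Total picks: 2.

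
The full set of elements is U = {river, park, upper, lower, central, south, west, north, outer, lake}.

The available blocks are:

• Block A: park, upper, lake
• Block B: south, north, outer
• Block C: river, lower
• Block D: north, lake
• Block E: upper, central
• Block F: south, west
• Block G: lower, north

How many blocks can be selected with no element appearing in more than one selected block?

C, D, E, F are pairwise disjoint (C={river,lower}; D={north,lake}; E={upper,central}; F={south,west}).
Every remaining block overlaps one of these, and no 5 of the listed blocks are pairwise disjoint, so 4 is the maximum.

4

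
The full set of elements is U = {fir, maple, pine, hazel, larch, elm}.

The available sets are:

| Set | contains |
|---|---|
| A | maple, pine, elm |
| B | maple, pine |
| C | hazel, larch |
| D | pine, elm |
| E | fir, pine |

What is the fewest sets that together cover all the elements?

A and C and E together: A ∪ C ∪ E = {fir, maple, pine, hazel, larch, elm} — every element is covered.
Only E contains fir, so E is forced; the remaining 4 elements need at least 2 more sets (each remaining set adds at most 2) — so at least 3 sets are needed, and 3 is optimal.

3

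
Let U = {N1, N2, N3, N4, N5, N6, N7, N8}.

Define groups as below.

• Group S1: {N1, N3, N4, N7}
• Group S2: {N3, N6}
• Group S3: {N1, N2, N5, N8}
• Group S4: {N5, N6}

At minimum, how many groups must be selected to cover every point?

3

S1, S2, and S3 cover everything between them: the union {N1, N2, N3, N4, N5, N6, N7, N8} is all of U.
Only S3 contains N2, so S3 is forced; the remaining 4 points need at least 2 more groups (each remaining group adds at most 3) — so at least 3 groups are needed, and 3 is optimal.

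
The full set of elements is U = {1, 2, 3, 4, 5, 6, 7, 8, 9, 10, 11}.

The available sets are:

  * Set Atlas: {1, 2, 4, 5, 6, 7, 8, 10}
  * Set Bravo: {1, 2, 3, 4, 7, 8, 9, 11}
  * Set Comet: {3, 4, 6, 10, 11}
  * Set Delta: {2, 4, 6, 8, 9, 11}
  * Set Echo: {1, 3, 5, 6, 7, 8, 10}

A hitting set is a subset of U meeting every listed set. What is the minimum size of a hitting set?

2

H = {1, 11} meets every set (each contains at least one member of H), and |H| = 2.
No single element lies in every set, so at least 2 are needed and 2 is optimal.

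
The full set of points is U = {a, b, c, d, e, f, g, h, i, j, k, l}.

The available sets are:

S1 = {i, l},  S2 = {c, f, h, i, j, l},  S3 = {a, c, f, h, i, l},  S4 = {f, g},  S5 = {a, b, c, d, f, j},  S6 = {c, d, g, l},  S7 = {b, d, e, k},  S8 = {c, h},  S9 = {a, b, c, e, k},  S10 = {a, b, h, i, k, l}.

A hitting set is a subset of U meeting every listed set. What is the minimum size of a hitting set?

The 4 points {c, d, g, i} hit every set.
The sets S1, S4, S7, S8 are pairwise disjoint, so any hitting set needs a separate point for each — at least 4. Hence 4 is optimal.

4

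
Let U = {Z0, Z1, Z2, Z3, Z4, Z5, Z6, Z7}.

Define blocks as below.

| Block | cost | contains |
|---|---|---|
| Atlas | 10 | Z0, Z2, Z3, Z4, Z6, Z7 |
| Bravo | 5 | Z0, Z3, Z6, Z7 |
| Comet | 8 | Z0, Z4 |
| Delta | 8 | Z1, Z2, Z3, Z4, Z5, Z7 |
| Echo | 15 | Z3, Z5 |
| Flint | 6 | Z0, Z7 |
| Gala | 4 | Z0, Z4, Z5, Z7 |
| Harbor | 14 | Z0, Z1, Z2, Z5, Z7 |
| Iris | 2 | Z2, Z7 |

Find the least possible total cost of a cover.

Bravo, Delta together cover every point (Bravo ∪ Delta = {Z0, Z1, Z2, Z3, Z4, Z5, Z6, Z7}); total cost 5 + 8 = 13.
The greedy pick Gala, Iris, Bravo, Delta costs 19; no covering selection beats 13.

13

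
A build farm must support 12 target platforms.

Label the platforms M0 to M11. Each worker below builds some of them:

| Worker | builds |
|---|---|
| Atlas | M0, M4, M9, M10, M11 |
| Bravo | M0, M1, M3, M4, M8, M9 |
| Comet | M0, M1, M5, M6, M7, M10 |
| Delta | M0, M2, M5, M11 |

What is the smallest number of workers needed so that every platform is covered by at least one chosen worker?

3

Take {Bravo, Comet, Delta}. Their union is {M0, M1, M2, M3, M4, M5, M6, M7, M8, M9, M10, M11}, which is all 12 platforms.
Only Delta contains M2, so Delta is forced; the remaining 8 platforms need at least 2 more workers (each remaining worker adds at most 5) — so at least 3 workers are needed, and 3 is optimal.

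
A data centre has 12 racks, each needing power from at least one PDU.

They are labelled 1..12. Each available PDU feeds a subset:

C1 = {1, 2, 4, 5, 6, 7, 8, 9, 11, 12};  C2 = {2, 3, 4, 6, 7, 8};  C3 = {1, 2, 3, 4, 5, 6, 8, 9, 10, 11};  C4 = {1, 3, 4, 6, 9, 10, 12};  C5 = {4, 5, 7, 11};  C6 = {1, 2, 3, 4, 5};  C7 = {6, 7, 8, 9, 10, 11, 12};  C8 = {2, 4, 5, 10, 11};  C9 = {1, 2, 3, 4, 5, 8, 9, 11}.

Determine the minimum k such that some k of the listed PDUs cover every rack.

2

C1 and C3 together: C1 ∪ C3 = {1, 2, 3, 4, 5, 6, 7, 8, 9, 10, 11, 12} — every rack is covered.
No single PDU has all 12 racks (the largest, C1, has 10), so 2 is optimal.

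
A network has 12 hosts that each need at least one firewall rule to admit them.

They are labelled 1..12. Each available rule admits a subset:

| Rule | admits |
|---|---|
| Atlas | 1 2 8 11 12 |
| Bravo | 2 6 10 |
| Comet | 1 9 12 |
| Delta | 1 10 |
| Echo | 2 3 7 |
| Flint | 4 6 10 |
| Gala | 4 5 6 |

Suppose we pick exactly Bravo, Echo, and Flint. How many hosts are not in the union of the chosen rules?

Union of Bravo, Echo, Flint = {2, 3, 4, 6, 7, 10}.
Not covered: 1, 5, 8, 9, 11, 12 — 6 hosts.

6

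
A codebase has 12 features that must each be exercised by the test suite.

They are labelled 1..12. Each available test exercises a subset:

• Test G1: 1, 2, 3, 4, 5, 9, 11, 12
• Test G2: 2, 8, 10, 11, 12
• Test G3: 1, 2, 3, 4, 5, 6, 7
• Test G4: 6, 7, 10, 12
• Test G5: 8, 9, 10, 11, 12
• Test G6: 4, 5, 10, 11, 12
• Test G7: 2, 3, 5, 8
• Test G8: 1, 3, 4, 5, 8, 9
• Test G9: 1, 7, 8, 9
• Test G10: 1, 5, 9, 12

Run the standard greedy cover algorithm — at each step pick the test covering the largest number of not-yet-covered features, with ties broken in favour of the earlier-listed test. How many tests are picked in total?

Greedy: pick G1 (covers 8 new) → pick G4 (covers 3 new) → pick G2 (covers 1 new). Total picks: 3.
(The true minimum cover uses only 2 tests, so greedy is not optimal here.)

3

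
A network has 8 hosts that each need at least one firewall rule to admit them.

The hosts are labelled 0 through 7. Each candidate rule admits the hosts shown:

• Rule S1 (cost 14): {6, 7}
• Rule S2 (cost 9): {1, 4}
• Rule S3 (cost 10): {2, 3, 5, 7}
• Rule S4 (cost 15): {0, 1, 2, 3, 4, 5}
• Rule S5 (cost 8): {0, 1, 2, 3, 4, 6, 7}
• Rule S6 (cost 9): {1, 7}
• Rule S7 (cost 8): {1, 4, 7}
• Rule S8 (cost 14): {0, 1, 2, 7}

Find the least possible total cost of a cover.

S3, S5 together cover every host (S3 ∪ S5 = {0, 1, 2, 3, 4, 5, 6, 7}); total cost 10 + 8 = 18.
No covering selection has total cost below 18.

18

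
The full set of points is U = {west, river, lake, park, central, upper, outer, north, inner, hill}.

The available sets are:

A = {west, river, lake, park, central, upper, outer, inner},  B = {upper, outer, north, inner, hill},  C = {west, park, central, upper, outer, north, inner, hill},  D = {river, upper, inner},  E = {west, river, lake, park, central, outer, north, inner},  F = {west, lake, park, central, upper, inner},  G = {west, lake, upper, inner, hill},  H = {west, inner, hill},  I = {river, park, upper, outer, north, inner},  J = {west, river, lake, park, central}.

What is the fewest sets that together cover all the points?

A and B together: A ∪ B = {west, river, lake, park, central, upper, outer, north, inner, hill} — every point is covered.
No single set has all 10 points (the largest, A, has 8), so 2 is optimal.

2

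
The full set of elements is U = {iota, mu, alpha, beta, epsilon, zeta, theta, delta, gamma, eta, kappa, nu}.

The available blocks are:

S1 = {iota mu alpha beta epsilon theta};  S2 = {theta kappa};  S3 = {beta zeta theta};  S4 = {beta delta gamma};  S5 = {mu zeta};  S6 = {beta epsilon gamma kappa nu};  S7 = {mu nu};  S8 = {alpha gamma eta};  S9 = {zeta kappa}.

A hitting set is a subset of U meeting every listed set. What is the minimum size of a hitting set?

Take H = {mu, theta, gamma, kappa}. Each listed block contains at least one of these, so H is a hitting set of size 4.
No choice of 3 elements meets every block, so 4 is the minimum.

4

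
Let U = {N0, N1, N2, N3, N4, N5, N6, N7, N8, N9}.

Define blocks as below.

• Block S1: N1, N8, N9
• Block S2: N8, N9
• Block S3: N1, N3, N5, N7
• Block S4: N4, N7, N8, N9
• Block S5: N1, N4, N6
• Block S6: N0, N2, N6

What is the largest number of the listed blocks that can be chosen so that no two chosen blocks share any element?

3

S2, S3, S6 are pairwise disjoint (S2={N8,N9}; S3={N1,N3,N5,N7}; S6={N0,N2,N6}).
Every remaining block overlaps one of these, and no 4 of the listed blocks are pairwise disjoint, so 3 is the maximum.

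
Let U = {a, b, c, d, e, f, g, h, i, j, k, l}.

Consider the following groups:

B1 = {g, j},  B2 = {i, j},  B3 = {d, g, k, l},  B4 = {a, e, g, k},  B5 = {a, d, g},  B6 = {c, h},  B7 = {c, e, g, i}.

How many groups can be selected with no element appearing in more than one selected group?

3

B2, B5, B6 are pairwise disjoint (B2={i,j}; B5={a,d,g}; B6={c,h}).
Every remaining group overlaps one of these, and no 4 of the listed groups are pairwise disjoint, so 3 is the maximum.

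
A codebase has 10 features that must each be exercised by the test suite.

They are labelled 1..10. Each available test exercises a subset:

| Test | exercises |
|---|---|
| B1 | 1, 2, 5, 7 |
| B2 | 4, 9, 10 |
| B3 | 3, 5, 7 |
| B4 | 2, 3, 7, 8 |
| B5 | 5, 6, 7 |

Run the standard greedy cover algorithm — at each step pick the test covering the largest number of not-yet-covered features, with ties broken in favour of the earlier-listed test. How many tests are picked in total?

4

Greedy: pick B1 (covers 4 new) → pick B2 (covers 3 new) → pick B4 (covers 2 new) → pick B5 (covers 1 new). Total picks: 4.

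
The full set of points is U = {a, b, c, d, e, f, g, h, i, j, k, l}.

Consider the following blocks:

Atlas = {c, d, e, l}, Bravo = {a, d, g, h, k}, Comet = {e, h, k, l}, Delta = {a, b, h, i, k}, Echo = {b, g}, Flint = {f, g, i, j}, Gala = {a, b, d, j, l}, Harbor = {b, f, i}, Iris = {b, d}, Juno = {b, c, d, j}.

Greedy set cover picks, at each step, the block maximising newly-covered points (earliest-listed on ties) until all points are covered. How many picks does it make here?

4

Greedy: pick Bravo (covers 5 new) → pick Atlas (covers 3 new) → pick Flint (covers 3 new) → pick Delta (covers 1 new). Total picks: 4.
(The true minimum cover uses only 3 blocks, so greedy is not optimal here.)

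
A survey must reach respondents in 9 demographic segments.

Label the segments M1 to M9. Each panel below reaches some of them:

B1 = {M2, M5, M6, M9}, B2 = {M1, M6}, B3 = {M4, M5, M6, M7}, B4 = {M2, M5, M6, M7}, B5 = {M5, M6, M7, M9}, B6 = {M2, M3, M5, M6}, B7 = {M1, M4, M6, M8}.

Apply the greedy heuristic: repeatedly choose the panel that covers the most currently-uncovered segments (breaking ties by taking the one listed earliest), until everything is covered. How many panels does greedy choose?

4

Greedy: pick B1 (covers 4 new) → pick B7 (covers 3 new) → pick B3 (covers 1 new) → pick B6 (covers 1 new). Total picks: 4.
(The true minimum cover uses only 3 panels, so greedy is not optimal here.)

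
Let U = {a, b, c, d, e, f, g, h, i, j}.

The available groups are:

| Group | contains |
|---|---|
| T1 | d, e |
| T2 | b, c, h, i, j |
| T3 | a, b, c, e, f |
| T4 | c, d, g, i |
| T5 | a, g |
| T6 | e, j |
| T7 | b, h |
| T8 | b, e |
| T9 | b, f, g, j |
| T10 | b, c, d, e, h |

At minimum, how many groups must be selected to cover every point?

Take {T2, T3, T4}. Their union is {a, b, c, d, e, f, g, h, i, j}, which is all 10 points.
No 2 of the 10 groups cover everything (all 45 combinations miss at least one point), so 3 is optimal.

3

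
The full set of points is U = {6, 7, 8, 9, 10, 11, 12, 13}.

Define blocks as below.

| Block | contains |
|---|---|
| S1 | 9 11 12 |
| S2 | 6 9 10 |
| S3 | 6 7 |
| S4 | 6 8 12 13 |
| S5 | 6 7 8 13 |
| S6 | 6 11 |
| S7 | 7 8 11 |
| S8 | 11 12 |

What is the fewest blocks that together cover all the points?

3

S2 and S5 and S8 together: S2 ∪ S5 ∪ S8 = {6, 7, 8, 9, 10, 11, 12, 13} — every point is covered.
Only S2 contains 10, so S2 is forced; the remaining 5 points need at least 2 more blocks (each remaining block adds at most 3) — so at least 3 blocks are needed, and 3 is optimal.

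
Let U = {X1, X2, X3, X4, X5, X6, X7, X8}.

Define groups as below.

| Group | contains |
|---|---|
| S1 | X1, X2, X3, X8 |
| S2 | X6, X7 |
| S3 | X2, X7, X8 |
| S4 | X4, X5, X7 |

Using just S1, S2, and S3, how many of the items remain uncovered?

Union of S1, S2, S3 = {X1, X2, X3, X6, X7, X8}.
Not covered: X4, X5 — 2 items.

2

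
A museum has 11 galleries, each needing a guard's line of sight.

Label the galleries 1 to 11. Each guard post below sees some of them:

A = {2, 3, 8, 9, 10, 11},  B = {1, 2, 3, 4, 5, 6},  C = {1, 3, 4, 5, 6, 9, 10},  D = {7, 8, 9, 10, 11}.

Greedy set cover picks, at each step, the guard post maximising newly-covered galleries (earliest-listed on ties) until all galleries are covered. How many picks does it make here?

Greedy: pick C (covers 7 new) → pick A (covers 3 new) → pick D (covers 1 new). Total picks: 3.
(The true minimum cover uses only 2 guard posts, so greedy is not optimal here.)

3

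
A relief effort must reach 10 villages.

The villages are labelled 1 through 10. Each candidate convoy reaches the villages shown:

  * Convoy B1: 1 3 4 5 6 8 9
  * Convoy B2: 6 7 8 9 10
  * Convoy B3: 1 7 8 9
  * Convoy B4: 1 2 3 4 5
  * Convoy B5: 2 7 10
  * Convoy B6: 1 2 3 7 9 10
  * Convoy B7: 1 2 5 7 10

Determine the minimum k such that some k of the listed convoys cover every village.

2

Take {B1, B7}. Their union is {1, 2, 3, 4, 5, 6, 7, 8, 9, 10}, which is all 10 villages.
No single convoy has all 10 villages (the largest, B1, has 7), so 2 is optimal.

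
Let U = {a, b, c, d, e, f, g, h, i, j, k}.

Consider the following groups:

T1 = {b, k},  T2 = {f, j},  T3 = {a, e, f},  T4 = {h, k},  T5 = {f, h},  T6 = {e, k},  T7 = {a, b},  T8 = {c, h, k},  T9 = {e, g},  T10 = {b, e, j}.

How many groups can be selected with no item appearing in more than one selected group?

T2, T4, T7, T9 are pairwise disjoint (T2={f,j}; T4={h,k}; T7={a,b}; T9={e,g}).
Every remaining group overlaps one of these, and no 5 of the listed groups are pairwise disjoint, so 4 is the maximum.

4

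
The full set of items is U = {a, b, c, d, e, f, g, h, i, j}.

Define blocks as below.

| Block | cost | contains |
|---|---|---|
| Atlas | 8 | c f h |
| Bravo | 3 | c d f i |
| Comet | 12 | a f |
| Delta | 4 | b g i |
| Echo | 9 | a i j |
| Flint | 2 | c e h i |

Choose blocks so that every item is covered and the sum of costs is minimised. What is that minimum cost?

Bravo, Delta, Echo, Flint together cover every item (Bravo ∪ Delta ∪ Echo ∪ Flint = {a, b, c, d, e, f, g, h, i, j}); total cost 3 + 4 + 9 + 2 = 18.
No covering selection has total cost below 18.

18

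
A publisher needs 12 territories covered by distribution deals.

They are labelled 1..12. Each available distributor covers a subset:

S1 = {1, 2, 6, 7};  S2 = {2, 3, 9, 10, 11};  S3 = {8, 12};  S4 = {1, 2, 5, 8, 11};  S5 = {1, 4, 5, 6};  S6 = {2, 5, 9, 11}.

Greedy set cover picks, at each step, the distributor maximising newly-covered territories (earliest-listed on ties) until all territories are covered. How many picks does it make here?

Greedy: pick S2 (covers 5 new) → pick S5 (covers 4 new) → pick S3 (covers 2 new) → pick S1 (covers 1 new). Total picks: 4.

4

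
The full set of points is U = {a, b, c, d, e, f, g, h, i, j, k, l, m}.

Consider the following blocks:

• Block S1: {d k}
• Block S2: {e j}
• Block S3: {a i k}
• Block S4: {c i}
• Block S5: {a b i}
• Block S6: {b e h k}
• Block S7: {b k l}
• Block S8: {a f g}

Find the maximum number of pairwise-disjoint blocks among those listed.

S2, S4, S7, S8 are pairwise disjoint (S2={e,j}; S4={c,i}; S7={b,k,l}; S8={a,f,g}).
Every remaining block overlaps one of these, and no 5 of the listed blocks are pairwise disjoint, so 4 is the maximum.

4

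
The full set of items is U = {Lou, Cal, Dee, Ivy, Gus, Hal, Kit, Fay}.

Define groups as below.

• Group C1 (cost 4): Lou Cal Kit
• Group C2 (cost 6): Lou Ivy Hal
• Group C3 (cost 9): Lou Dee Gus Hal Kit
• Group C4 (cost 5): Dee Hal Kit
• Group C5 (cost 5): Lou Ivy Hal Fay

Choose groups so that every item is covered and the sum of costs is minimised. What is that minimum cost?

18

C1, C3, C5 together cover every item (C1 ∪ C3 ∪ C5 = {Lou, Cal, Dee, Ivy, Gus, Hal, Kit, Fay}); total cost 4 + 9 + 5 = 18.
No covering selection has total cost below 18.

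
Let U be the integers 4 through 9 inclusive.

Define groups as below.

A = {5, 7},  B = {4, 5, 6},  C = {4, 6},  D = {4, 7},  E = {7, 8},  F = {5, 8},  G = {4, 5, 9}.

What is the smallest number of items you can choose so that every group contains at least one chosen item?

3

The 3 items {5, 6, 7} hit every group.
No choice of 2 items meets every group, so 3 is the minimum.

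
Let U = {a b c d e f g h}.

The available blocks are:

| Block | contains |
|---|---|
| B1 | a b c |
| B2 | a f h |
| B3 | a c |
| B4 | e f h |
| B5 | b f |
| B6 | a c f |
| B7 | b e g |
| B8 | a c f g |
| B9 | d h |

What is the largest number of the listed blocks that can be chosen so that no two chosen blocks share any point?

3

B3, B7, B9 are pairwise disjoint (B3={a,c}; B7={b,e,g}; B9={d,h}).
Every remaining block overlaps one of these, and no 4 of the listed blocks are pairwise disjoint, so 3 is the maximum.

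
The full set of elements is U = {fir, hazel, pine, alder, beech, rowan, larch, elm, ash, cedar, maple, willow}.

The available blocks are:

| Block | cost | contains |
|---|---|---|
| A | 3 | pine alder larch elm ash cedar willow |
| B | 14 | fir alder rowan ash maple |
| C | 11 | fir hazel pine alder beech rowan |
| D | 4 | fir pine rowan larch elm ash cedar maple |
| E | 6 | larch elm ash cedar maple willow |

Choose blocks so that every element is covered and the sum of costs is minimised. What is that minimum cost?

C, E together cover every element (C ∪ E = {fir, hazel, pine, alder, beech, rowan, larch, elm, ash, cedar, maple, willow}); total cost 11 + 6 = 17.
The greedy pick A, D, C costs 18; no covering selection beats 17.

17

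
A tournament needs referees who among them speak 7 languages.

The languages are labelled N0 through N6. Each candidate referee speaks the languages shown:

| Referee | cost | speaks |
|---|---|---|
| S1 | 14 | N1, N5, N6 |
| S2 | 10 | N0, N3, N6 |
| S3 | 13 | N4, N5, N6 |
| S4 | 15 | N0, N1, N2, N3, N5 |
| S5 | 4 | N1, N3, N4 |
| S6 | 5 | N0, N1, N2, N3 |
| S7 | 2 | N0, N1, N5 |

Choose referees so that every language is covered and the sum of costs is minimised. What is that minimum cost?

S3, S6 together cover every language (S3 ∪ S6 = {N0, N1, N2, N3, N4, N5, N6}); total cost 13 + 5 = 18.
The greedy pick S7, S5, S6, S2 costs 21; no covering selection beats 18.

18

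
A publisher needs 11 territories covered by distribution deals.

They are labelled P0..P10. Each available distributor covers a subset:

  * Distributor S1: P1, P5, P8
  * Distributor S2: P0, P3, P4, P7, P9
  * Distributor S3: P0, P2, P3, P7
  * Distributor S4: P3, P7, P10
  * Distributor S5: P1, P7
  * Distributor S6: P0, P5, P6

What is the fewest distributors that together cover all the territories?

5

Take {S1, S2, S3, S4, S6}. Their union is {P0, P1, P2, P3, P4, P5, P6, P7, P8, P9, P10}, which is all 11 territories.
No 4 of the 6 distributors cover everything (all 15 combinations miss at least one territory), so 5 is optimal.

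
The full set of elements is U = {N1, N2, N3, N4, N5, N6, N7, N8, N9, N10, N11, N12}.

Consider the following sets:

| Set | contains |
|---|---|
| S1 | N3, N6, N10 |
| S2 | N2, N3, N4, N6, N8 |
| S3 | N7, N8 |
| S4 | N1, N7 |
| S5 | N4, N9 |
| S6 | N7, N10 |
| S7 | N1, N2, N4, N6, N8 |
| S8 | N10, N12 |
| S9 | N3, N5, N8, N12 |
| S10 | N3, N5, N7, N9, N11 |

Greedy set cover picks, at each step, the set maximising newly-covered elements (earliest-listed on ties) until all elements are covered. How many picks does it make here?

Greedy: pick S2 (covers 5 new) → pick S10 (covers 4 new) → pick S8 (covers 2 new) → pick S4 (covers 1 new). Total picks: 4.
(The true minimum cover uses only 3 sets, so greedy is not optimal here.)

4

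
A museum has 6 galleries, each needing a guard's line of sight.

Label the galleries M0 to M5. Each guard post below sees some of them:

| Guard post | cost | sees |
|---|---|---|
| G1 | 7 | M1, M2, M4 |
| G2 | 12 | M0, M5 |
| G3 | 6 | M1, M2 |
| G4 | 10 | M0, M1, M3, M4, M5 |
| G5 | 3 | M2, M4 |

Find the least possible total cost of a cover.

13

G4, G5 together cover every gallery (G4 ∪ G5 = {M0, M1, M2, M3, M4, M5}); total cost 10 + 3 = 13.
No covering selection has total cost below 13.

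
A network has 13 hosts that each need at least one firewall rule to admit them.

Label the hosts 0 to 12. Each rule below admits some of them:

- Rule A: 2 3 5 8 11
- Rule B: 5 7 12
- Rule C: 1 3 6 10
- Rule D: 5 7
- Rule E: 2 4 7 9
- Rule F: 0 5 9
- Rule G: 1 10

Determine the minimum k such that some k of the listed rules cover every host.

Take {A, B, C, E, F}. Their union is {0, 1, 2, 3, 4, 5, 6, 7, 8, 9, 10, 11, 12}, which is all 13 hosts.
No 4 of the 7 rules cover everything (all 35 combinations miss at least one host), so 5 is optimal.

5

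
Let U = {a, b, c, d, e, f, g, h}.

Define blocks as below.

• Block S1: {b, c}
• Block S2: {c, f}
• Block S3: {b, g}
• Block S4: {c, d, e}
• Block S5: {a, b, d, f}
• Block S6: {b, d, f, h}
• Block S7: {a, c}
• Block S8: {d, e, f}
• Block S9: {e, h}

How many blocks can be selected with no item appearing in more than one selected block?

3

S2, S3, S9 are pairwise disjoint (S2={c,f}; S3={b,g}; S9={e,h}).
Every remaining block overlaps one of these, and no 4 of the listed blocks are pairwise disjoint, so 3 is the maximum.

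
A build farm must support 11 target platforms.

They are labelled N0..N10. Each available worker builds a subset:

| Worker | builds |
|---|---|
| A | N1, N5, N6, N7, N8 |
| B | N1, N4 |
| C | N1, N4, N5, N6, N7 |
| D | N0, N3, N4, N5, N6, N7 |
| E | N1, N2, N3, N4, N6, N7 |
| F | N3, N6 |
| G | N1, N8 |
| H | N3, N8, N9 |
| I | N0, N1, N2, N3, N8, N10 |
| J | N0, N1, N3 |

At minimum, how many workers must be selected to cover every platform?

Take {D, H, I}. Their union is {N0, N1, N2, N3, N4, N5, N6, N7, N8, N9, N10}, which is all 11 platforms.
Only H contains N9, so H is forced; the remaining 8 platforms need at least 2 more workers (each remaining worker adds at most 5) — so at least 3 workers are needed, and 3 is optimal.

3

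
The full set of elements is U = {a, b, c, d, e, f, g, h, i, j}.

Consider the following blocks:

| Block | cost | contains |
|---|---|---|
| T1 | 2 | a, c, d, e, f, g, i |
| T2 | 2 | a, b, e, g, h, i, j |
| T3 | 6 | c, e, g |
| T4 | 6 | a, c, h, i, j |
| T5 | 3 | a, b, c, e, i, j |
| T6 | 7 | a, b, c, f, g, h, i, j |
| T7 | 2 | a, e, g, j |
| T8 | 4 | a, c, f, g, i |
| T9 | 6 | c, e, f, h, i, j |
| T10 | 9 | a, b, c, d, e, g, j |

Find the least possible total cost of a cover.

4

T1, T2 together cover every element (T1 ∪ T2 = {a, b, c, d, e, f, g, h, i, j}); total cost 2 + 2 = 4.
No covering selection has total cost below 4.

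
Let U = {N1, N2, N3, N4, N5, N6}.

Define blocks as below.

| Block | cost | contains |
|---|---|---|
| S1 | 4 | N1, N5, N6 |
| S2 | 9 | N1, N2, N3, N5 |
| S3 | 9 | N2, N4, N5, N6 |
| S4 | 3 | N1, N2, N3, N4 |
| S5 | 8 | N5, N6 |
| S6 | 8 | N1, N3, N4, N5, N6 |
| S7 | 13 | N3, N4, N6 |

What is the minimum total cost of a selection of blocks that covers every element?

7

S1, S4 together cover every element (S1 ∪ S4 = {N1, N2, N3, N4, N5, N6}); total cost 4 + 3 = 7.
No covering selection has total cost below 7.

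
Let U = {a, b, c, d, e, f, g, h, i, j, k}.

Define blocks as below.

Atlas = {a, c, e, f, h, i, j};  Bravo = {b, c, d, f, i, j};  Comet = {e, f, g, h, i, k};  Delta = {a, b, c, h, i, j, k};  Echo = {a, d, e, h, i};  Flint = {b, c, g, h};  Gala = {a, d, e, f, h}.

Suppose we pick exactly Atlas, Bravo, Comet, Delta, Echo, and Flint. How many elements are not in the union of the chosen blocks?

Union of Atlas, Bravo, Comet, Delta, Echo, Flint = {a, b, c, d, e, f, g, h, i, j, k} — that's every element, so 0 are uncovered.

0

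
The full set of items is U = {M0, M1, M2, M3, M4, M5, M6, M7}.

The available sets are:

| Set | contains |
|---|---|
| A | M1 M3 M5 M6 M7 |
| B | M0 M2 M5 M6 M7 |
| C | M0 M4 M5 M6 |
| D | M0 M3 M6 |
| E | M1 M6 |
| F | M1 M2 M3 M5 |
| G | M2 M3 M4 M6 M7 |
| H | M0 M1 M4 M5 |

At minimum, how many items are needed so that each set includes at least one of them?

2

Take T = {M1, M6}. Each listed set contains at least one of these, so T is a hitting set of size 2.
No single item lies in every set, so at least 2 are needed and 2 is optimal.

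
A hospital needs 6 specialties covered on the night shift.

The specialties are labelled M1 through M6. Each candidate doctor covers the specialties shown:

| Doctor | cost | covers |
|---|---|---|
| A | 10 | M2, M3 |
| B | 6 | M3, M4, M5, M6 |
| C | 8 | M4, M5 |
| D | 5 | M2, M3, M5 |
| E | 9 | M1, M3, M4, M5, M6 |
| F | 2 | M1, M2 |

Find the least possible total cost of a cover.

8

B, F together cover every specialty (B ∪ F = {M1, M2, M3, M4, M5, M6}); total cost 6 + 2 = 8.
No covering selection has total cost below 8.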